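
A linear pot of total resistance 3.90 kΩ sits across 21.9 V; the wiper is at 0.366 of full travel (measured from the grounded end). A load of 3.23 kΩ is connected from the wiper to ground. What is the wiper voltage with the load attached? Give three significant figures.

V ≈ 6.26 V

The wiper splits the pot into (1−α)R = 2.473 kΩ above and αR = 1.427 kΩ below.
Lower section ‖ load = 0.9899 kΩ.
V_wiper = 21.9 × 0.9899/(2.473 + 0.9899) = 6.26 V.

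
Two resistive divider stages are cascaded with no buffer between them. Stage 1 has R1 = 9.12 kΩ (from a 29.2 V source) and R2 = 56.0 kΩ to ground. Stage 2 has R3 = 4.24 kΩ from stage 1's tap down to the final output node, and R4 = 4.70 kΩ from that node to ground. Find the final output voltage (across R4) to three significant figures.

Stage 2 presents R3+R4 = 8.940 kΩ as a load on stage 1's tap.
Stage 1's lower leg becomes R2‖(R3+R4) = 7.709 kΩ, so V_mid = 29.2 × 7.709/16.83 = 13.38 V.
Stage 2 is itself unloaded: V_out = V_mid × R4/(R3+R4) = 13.38 × 4.70/8.940 = 7.03 V.

V_out ≈ 7.03 V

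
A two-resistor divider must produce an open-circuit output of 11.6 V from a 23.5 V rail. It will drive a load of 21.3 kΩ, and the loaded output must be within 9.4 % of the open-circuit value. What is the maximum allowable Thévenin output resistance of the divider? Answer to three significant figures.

R_th ≤ 2.21 kΩ

Loading drop = R_th/(R_th + R_L) ≤ 0.0940, so R_th ≤ R_L · ε/(1−ε) = 21.3 kΩ × 0.0940/0.9060 = 2.21 kΩ.
(Any R1, R2 with R2/(R1+R2) = 0.494 and R1‖R2 ≤ 2.21 kΩ will meet the spec.)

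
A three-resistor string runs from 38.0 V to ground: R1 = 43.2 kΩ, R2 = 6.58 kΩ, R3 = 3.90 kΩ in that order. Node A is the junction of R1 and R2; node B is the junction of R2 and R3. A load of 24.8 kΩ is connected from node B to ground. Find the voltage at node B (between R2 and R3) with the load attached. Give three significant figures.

At node B, R3 is in parallel with the load: R3‖R_L = 3.370 kΩ.
Below node A the resistance is R2 + (R3‖R_L) = 9.950 kΩ, so V_A = 38.0 × 9.950/53.15 = 7.114 V.
Then V_B = V_A × (R3‖R_L)/(R2 + R3‖R_L) = 7.114 × 3.370/9.950 = 2.41 V.

V ≈ 2.41 V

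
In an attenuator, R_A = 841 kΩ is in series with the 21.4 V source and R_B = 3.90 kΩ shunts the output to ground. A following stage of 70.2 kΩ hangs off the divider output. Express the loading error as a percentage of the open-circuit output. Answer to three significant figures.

The divider's output (Thévenin) resistance is R_A‖R_B = 3.882 kΩ.
Fractional drop under load = R_th/(R_th + R_L) = 3.882 / (3.882 + 70.2) = 0.05240.
So the output falls by 5.24 %.

5.24 %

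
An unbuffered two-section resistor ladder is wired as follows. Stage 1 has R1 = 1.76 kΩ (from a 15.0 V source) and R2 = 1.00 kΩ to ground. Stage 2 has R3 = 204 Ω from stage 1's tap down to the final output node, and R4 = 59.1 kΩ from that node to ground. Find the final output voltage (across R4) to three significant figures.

V_out ≈ 5.36 V

Stage 2 presents R3+R4 = 59300 Ω as a load on stage 1's tap.
Stage 1's lower leg becomes R2‖(R3+R4) = 983.4 Ω, so V_mid = 15.0 × 983.4/2743 = 5.377 V.
Stage 2 is itself unloaded: V_out = V_mid × R4/(R3+R4) = 5.377 × 59100/59300 = 5.36 V.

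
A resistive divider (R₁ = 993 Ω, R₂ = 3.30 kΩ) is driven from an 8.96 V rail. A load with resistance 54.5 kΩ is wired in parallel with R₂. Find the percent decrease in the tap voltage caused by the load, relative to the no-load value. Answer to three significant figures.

The divider's output (Thévenin) resistance is R₁‖R₂ = 763.3 Ω.
Fractional drop under load = R_th/(R_th + R_L) = 763.3 / (763.3 + 54500) = 0.01381.
So the output falls by 1.38 %.

1.38 %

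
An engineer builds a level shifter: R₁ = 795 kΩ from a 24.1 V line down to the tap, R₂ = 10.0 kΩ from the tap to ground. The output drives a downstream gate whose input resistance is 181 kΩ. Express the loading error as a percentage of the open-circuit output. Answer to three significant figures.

The divider's output (Thévenin) resistance is R₁‖R₂ = 9.876 kΩ.
Fractional drop under load = R_th/(R_th + R_L) = 9.876 / (9.876 + 181) = 0.05174.
So the output falls by 5.17 %.

5.17 %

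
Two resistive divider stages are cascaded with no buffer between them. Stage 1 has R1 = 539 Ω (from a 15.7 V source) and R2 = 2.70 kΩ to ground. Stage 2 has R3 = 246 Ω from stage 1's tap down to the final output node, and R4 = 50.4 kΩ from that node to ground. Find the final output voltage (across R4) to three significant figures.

V_out ≈ 12.9 V

Stage 2 presents R3+R4 = 50650 Ω as a load on stage 1's tap.
Stage 1's lower leg becomes R2‖(R3+R4) = 2563 Ω, so V_mid = 15.7 × 2563/3102 = 12.97 V.
Stage 2 is itself unloaded: V_out = V_mid × R4/(R3+R4) = 12.97 × 50400/50650 = 12.9 V.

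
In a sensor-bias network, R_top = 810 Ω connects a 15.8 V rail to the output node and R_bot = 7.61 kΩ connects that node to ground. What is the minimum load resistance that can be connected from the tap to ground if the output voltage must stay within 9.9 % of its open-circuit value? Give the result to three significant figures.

R_L(min) ≈ 6.66 kΩ

Output resistance R_th = R_top‖R_bot = (810 × 7610)/8420 = 732.1 Ω.
The fractional drop is R_th/(R_th + R_L); requiring this ≤ 0.0990 gives R_L ≥ R_th(1/0.0990 − 1) = 732.1 × 9.101 = 6.66 kΩ.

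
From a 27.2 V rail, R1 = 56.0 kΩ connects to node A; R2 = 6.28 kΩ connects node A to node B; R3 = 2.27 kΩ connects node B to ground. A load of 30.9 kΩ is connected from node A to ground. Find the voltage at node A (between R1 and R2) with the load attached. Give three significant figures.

Below node A the series string R2+R3 = 8.550 kΩ sits in parallel with the 30.9 kΩ load: 6.697 kΩ.
V_A = 27.2 × 6.697/(56.0 + 6.697) = 2.91 V.

V ≈ 2.91 V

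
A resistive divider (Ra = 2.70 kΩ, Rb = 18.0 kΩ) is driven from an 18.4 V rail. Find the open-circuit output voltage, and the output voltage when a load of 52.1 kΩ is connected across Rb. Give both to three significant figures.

Open-circuit: V = 18.4 × 18.0/(2.70 + 18.0) = 16.0 V.
With the load, Rb becomes Rb‖R_L = 13.38 kΩ, so V = 18.4 × 13.38/16.08 = 15.3 V.

Unloaded: 16.0 V; loaded: 15.3 V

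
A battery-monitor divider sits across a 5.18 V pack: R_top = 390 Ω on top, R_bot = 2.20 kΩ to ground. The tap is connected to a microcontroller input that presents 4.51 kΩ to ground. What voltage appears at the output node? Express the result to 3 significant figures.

The load sits in parallel with R_bot: R_bot‖R_L = (2200 × 4510) / (2200 + 4510) = 1479 Ω.
V_out = 5.18 × 1479 / (390 + 1479) = 5.18 × 1479/1869 = 4.10 V.

V_out ≈ 4.10 V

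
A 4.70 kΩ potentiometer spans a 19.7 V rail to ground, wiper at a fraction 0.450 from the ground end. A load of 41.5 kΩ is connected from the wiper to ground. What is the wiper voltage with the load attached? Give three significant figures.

The wiper splits the pot into (1−α)R = 2.585 kΩ above and αR = 2.115 kΩ below.
Lower section ‖ load = 2.012 kΩ.
V_wiper = 19.7 × 2.012/(2.585 + 2.012) = 8.62 V.

V ≈ 8.62 V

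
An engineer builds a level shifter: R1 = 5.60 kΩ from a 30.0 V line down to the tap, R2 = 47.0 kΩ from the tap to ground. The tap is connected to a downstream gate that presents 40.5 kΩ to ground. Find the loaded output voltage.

V_out ≈ 23.9 V

The load sits in parallel with R2: R2‖R_L = (47.0 × 40.5) / (47.0 + 40.5) = 21.75 kΩ.
V_out = 30.0 × 21.75 / (5.60 + 21.75) = 30.0 × 21.75/27.35 = 23.9 V.
(Unloaded it would have been 26.8 V.)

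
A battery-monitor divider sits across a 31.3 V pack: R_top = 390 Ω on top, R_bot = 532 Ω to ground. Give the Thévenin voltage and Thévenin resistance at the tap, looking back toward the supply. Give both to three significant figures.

V_th is the open-circuit tap voltage: 31.3 × 532/(390 + 532) = 18.1 V.
With the supply zeroed, R_top and R_bot appear in parallel from the tap: R_th = R_top‖R_bot = (390 × 532)/922.0 = 225 Ω.

V_th = 18.1 V, R_th = 225 Ω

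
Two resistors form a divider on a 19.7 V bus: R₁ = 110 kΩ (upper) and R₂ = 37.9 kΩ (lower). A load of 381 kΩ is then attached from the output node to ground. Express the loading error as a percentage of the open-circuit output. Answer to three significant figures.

6.89 %

The divider's output (Thévenin) resistance is R₁‖R₂ = 28.19 kΩ.
Fractional drop under load = R_th/(R_th + R_L) = 28.19 / (28.19 + 381) = 0.06889.
So the output falls by 6.89 %.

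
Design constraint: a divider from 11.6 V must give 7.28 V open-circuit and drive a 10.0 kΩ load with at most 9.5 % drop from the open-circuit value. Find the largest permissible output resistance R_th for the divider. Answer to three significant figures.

R_th ≤ 1.05 kΩ

Loading drop = R_th/(R_th + R_L) ≤ 0.0950, so R_th ≤ R_L · ε/(1−ε) = 10.0 kΩ × 0.0950/0.9050 = 1.05 kΩ.
(Any R1, R2 with R2/(R1+R2) = 0.628 and R1‖R2 ≤ 1.05 kΩ will meet the spec.)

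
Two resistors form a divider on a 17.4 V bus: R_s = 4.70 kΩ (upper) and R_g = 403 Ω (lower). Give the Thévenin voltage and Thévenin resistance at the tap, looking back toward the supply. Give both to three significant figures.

V_th is the open-circuit tap voltage: 17.4 × 403/(4700 + 403) = 1.37 V.
With the supply zeroed, R_s and R_g appear in parallel from the tap: R_th = R_s‖R_g = (4700 × 403)/5103 = 371 Ω.

V_th = 1.37 V, R_th = 371 Ω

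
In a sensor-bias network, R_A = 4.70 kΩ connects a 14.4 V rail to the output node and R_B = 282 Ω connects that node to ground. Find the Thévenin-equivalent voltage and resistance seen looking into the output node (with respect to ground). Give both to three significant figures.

V_th is the open-circuit tap voltage: 14.4 × 282/(4700 + 282) = 0.815 V.
With the supply zeroed, R_A and R_B appear in parallel from the tap: R_th = R_A‖R_B = (4700 × 282)/4982 = 266 Ω.

V_th = 0.815 V, R_th = 266 Ω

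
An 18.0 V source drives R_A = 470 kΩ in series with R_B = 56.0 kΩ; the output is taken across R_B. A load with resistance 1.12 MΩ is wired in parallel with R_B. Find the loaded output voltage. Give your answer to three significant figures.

The load sits in parallel with R_B: R_B‖R_L = (56.0 × 1120) / (56.0 + 1120) = 53.33 kΩ.
V_out = 18.0 × 53.33 / (470 + 53.33) = 18.0 × 53.33/523.3 = 1.83 V.

V_out ≈ 1.83 V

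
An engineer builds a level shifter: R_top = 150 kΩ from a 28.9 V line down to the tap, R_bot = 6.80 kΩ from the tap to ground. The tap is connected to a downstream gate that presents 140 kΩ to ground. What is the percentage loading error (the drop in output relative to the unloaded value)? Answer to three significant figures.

The divider's output (Thévenin) resistance is R_top‖R_bot = 6.505 kΩ.
Fractional drop under load = R_th/(R_th + R_L) = 6.505 / (6.505 + 140) = 0.04440.
So the output falls by 4.44 %.

4.44 %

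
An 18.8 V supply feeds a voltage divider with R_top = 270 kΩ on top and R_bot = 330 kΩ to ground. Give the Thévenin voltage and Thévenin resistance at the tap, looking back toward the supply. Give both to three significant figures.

V_th = 10.3 V, R_th = 148 kΩ

V_th is the open-circuit tap voltage: 18.8 × 330/(270 + 330) = 10.3 V.
With the supply zeroed, R_top and R_bot appear in parallel from the tap: R_th = R_top‖R_bot = (270 × 330)/600.0 = 148 kΩ.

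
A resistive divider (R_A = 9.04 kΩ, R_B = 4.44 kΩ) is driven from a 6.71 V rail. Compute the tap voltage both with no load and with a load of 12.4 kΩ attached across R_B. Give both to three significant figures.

Unloaded: 2.21 V; loaded: 1.78 V

Open-circuit: V = 6.71 × 4.44/(9.04 + 4.44) = 2.21 V.
With the load, R_B becomes R_B‖R_L = 3.269 kΩ, so V = 6.71 × 3.269/12.31 = 1.78 V.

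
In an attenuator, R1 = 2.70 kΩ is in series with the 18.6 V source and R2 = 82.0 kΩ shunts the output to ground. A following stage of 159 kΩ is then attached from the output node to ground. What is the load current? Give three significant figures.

R2‖R_L = 54.10 kΩ; V_out = 18.6 × 54.10/56.80 = 17.72 V.
I_L = V_out / R_L = 17.72 / 159 kΩ = 0.111 mA.

I_L ≈ 0.111 mA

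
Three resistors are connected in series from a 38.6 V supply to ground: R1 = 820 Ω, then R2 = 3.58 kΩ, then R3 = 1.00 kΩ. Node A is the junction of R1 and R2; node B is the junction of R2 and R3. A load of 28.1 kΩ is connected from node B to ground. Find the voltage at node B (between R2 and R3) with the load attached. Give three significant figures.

At node B, R3 is in parallel with the load: R3‖R_L = 965.6 Ω.
Below node A the resistance is R2 + (R3‖R_L) = 4546 Ω, so V_A = 38.6 × 4546/5366 = 32.70 V.
Then V_B = V_A × (R3‖R_L)/(R2 + R3‖R_L) = 32.70 × 965.6/4546 = 6.95 V.

V ≈ 6.95 V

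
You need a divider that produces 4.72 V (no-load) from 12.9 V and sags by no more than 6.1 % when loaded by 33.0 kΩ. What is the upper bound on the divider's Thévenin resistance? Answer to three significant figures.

R_th ≤ 2.14 kΩ

Loading drop = R_th/(R_th + R_L) ≤ 0.0610, so R_th ≤ R_L · ε/(1−ε) = 33.0 kΩ × 0.0610/0.9390 = 2.14 kΩ.
(Any R1, R2 with R2/(R1+R2) = 0.366 and R1‖R2 ≤ 2.14 kΩ will meet the spec.)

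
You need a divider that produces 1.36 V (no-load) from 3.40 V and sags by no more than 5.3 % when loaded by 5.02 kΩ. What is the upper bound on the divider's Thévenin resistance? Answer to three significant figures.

R_th ≤ 281 Ω

Loading drop = R_th/(R_th + R_L) ≤ 0.0530, so R_th ≤ R_L · ε/(1−ε) = 5.02 kΩ × 0.0530/0.9470 = 281 Ω.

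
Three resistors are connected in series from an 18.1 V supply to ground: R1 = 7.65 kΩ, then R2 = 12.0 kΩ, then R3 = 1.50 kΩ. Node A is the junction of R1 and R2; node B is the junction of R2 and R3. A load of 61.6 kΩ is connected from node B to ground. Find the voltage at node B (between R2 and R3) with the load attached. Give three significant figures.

V ≈ 1.26 V

At node B, R3 is in parallel with the load: R3‖R_L = 1.464 kΩ.
Below node A the resistance is R2 + (R3‖R_L) = 13.46 kΩ, so V_A = 18.1 × 13.46/21.11 = 11.54 V.
Then V_B = V_A × (R3‖R_L)/(R2 + R3‖R_L) = 11.54 × 1.464/13.46 = 1.26 V.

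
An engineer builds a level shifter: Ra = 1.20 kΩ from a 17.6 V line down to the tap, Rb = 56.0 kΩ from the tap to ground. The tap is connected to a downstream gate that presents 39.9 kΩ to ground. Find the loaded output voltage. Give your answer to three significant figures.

V_out ≈ 16.7 V

The load sits in parallel with Rb: Rb‖R_L = (56.0 × 39.9) / (56.0 + 39.9) = 23.30 kΩ.
V_out = 17.6 × 23.30 / (1.20 + 23.30) = 17.6 × 23.30/24.50 = 16.7 V.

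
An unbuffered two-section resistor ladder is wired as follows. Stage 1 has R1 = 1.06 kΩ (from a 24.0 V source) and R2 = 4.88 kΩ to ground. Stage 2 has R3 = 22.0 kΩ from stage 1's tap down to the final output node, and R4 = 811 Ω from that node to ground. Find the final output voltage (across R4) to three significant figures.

V_out ≈ 0.675 V

Stage 2 presents R3+R4 = 22810 Ω as a load on stage 1's tap.
Stage 1's lower leg becomes R2‖(R3+R4) = 4020 Ω, so V_mid = 24.0 × 4020/5080 = 18.99 V.
Stage 2 is itself unloaded: V_out = V_mid × R4/(R3+R4) = 18.99 × 811/22810 = 0.675 V.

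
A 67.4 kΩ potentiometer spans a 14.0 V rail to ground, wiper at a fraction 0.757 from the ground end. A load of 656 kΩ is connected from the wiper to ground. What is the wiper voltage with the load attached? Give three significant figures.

The wiper splits the pot into (1−α)R = 16.38 kΩ above and αR = 51.02 kΩ below.
Lower section ‖ load = 47.34 kΩ.
V_wiper = 14.0 × 47.34/(16.38 + 47.34) = 10.4 V.

V ≈ 10.4 V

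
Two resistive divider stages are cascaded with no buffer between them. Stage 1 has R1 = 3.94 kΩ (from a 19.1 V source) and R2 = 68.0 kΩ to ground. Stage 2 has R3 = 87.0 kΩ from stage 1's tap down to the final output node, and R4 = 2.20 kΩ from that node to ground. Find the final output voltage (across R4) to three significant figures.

Stage 2 presents R3+R4 = 89.20 kΩ as a load on stage 1's tap.
Stage 1's lower leg becomes R2‖(R3+R4) = 38.59 kΩ, so V_mid = 19.1 × 38.59/42.53 = 17.33 V.
Stage 2 is itself unloaded: V_out = V_mid × R4/(R3+R4) = 17.33 × 2.20/89.20 = 0.427 V.

V_out ≈ 0.427 V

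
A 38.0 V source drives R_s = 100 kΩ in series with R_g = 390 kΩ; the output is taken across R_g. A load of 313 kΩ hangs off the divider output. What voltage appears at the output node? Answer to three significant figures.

V_out ≈ 24.1 V

The load sits in parallel with R_g: R_g‖R_L = (390 × 313) / (390 + 313) = 173.6 kΩ.
V_out = 38.0 × 173.6 / (100 + 173.6) = 38.0 × 173.6/273.6 = 24.1 V.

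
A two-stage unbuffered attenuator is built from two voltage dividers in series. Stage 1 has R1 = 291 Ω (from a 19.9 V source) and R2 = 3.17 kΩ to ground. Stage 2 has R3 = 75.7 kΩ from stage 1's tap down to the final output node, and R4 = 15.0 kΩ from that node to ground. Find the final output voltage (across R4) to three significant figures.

Stage 2 presents R3+R4 = 90700 Ω as a load on stage 1's tap.
Stage 1's lower leg becomes R2‖(R3+R4) = 3063 Ω, so V_mid = 19.9 × 3063/3354 = 18.17 V.
Stage 2 is itself unloaded: V_out = V_mid × R4/(R3+R4) = 18.17 × 15000/90700 = 3.01 V.

V_out ≈ 3.01 V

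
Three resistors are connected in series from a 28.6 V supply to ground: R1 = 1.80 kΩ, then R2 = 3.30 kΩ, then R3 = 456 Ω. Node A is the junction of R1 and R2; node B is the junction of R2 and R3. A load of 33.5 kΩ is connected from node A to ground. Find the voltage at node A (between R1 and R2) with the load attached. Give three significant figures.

Below node A the series string R2+R3 = 3756 Ω sits in parallel with the 33500 Ω load: 3377 Ω.
V_A = 28.6 × 3377/(1800 + 3377) = 18.7 V.

V ≈ 18.7 V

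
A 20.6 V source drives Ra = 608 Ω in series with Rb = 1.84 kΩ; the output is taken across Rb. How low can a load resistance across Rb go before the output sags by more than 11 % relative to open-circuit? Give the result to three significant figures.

Output resistance R_th = Ra‖Rb = (608 × 1840)/2448 = 457.0 Ω.
The fractional drop is R_th/(R_th + R_L); requiring this ≤ 0.110 gives R_L ≥ R_th(1/0.110 − 1) = 457.0 × 8.091 = 3.70 kΩ.

R_L(min) ≈ 3.70 kΩ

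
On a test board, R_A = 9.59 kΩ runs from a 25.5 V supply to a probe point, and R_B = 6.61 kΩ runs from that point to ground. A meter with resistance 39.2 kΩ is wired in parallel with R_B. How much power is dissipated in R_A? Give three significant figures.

P ≈ 26.8 mW

Total resistance from the source is R_A + (R_B‖R_L) = 15.25 kΩ, so I = 25.5/15.25 kΩ = 1.673 mA.
P = I²·R_A = (1.673 mA)² × 9.59 kΩ = 26.8 mW.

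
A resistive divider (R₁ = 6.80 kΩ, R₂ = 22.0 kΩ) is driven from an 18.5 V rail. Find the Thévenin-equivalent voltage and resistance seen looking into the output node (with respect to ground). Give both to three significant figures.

V_th is the open-circuit tap voltage: 18.5 × 22.0/(6.80 + 22.0) = 14.1 V.
With the supply zeroed, R₁ and R₂ appear in parallel from the tap: R_th = R₁‖R₂ = (6.80 × 22.0)/28.80 = 5.19 kΩ.

V_th = 14.1 V, R_th = 5.19 kΩ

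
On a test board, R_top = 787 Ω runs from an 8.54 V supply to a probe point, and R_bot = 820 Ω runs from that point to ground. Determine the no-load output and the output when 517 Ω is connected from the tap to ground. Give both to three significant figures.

Open-circuit: V = 8.54 × 820/(787 + 820) = 4.36 V.
With the load, R_bot becomes R_bot‖R_L = 317.1 Ω, so V = 8.54 × 317.1/1104 = 2.45 V.

Unloaded: 4.36 V; loaded: 2.45 V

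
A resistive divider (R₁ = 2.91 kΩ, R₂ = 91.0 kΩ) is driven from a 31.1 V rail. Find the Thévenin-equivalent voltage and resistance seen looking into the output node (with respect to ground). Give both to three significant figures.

V_th is the open-circuit tap voltage: 31.1 × 91.0/(2.91 + 91.0) = 30.1 V.
With the supply zeroed, R₁ and R₂ appear in parallel from the tap: R_th = R₁‖R₂ = (2.91 × 91.0)/93.91 = 2.82 kΩ.

V_th = 30.1 V, R_th = 2.82 kΩ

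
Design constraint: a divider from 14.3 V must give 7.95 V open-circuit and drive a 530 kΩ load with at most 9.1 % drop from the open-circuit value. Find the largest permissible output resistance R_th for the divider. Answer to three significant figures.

Loading drop = R_th/(R_th + R_L) ≤ 0.0910, so R_th ≤ R_L · ε/(1−ε) = 530 kΩ × 0.0910/0.9090 = 53.1 kΩ.

R_th ≤ 53.1 kΩ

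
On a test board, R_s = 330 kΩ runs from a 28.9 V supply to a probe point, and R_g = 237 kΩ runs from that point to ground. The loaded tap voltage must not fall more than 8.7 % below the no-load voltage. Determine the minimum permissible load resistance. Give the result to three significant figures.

R_L(min) ≈ 1.45 MΩ

Output resistance R_th = R_s‖R_g = (330 × 237)/567.0 = 137.9 kΩ.
The fractional drop is R_th/(R_th + R_L); requiring this ≤ 0.0870 gives R_L ≥ R_th(1/0.0870 − 1) = 137.9 × 10.49 = 1.45 MΩ.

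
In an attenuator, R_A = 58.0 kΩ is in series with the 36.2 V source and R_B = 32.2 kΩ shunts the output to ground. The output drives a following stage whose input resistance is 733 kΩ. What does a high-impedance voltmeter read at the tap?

V_out ≈ 12.6 V

The load sits in parallel with R_B: R_B‖R_L = (32.2 × 733) / (32.2 + 733) = 30.85 kΩ.
V_out = 36.2 × 30.85 / (58.0 + 30.85) = 36.2 × 30.85/88.85 = 12.6 V.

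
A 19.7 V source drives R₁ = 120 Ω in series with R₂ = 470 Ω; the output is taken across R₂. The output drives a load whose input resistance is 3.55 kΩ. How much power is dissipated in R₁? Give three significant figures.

P ≈ 163 mW

Total resistance from the source is R₁ + (R₂‖R_L) = 535.0 Ω, so I = 19.7/535.0 Ω = 36.82 mA.
P = I²·R₁ = (36.82 mA)² × 120 Ω = 163 mW.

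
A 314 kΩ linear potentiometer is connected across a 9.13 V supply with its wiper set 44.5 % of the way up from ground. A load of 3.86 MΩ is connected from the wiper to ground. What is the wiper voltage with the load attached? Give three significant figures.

The wiper splits the pot into (1−α)R = 174.3 kΩ above and αR = 139.7 kΩ below.
Lower section ‖ load = 134.8 kΩ.
V_wiper = 9.13 × 134.8/(174.3 + 134.8) = 3.98 V.

V ≈ 3.98 V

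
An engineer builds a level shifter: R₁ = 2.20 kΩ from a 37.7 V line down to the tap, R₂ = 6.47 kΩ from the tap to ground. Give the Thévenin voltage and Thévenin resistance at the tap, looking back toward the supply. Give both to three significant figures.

V_th = 28.1 V, R_th = 1.64 kΩ

V_th is the open-circuit tap voltage: 37.7 × 6.47/(2.20 + 6.47) = 28.1 V.
With the supply zeroed, R₁ and R₂ appear in parallel from the tap: R_th = R₁‖R₂ = (2.20 × 6.47)/8.670 = 1.64 kΩ.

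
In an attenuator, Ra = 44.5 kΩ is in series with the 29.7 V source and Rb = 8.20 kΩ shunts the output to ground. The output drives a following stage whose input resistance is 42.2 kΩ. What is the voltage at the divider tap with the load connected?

V_out ≈ 3.97 V

The load sits in parallel with Rb: Rb‖R_L = (8.20 × 42.2) / (8.20 + 42.2) = 6.866 kΩ.
V_out = 29.7 × 6.866 / (44.5 + 6.866) = 29.7 × 6.866/51.37 = 3.97 V.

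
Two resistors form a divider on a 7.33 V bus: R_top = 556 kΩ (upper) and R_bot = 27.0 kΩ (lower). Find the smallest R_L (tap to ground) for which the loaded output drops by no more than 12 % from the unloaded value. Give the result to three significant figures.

R_L(min) ≈ 189 kΩ

Output resistance R_th = R_top‖R_bot = (556 × 27.0)/583.0 = 25.75 kΩ.
The fractional drop is R_th/(R_th + R_L); requiring this ≤ 0.120 gives R_L ≥ R_th(1/0.120 − 1) = 25.75 × 7.333 = 189 kΩ.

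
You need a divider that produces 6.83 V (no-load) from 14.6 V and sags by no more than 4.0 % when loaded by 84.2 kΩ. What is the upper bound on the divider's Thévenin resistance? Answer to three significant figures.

R_th ≤ 3.51 kΩ

Loading drop = R_th/(R_th + R_L) ≤ 0.0400, so R_th ≤ R_L · ε/(1−ε) = 84.2 kΩ × 0.0400/0.9600 = 3.51 kΩ.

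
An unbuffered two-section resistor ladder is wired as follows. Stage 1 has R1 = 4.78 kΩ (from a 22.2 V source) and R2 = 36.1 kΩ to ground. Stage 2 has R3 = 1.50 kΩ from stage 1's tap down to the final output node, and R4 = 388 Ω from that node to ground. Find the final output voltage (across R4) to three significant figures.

Stage 2 presents R3+R4 = 1888 Ω as a load on stage 1's tap.
Stage 1's lower leg becomes R2‖(R3+R4) = 1794 Ω, so V_mid = 22.2 × 1794/6574 = 6.059 V.
Stage 2 is itself unloaded: V_out = V_mid × R4/(R3+R4) = 6.059 × 388/1888 = 1.25 V.

V_out ≈ 1.25 V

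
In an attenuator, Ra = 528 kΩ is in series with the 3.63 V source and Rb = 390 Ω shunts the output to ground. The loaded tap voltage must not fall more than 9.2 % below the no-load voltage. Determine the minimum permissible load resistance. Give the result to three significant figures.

R_L(min) ≈ 3.85 kΩ

Output resistance R_th = Ra‖Rb = (528000 × 390)/528400 = 389.7 Ω.
The fractional drop is R_th/(R_th + R_L); requiring this ≤ 0.0920 gives R_L ≥ R_th(1/0.0920 − 1) = 389.7 × 9.870 = 3.85 kΩ.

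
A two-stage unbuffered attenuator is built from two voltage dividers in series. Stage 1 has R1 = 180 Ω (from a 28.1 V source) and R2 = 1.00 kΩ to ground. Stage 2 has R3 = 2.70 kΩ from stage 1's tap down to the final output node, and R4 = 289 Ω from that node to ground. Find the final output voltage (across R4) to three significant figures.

V_out ≈ 2.19 V

Stage 2 presents R3+R4 = 2989 Ω as a load on stage 1's tap.
Stage 1's lower leg becomes R2‖(R3+R4) = 749.3 Ω, so V_mid = 28.1 × 749.3/929.3 = 22.66 V.
Stage 2 is itself unloaded: V_out = V_mid × R4/(R3+R4) = 22.66 × 289/2989 = 2.19 V.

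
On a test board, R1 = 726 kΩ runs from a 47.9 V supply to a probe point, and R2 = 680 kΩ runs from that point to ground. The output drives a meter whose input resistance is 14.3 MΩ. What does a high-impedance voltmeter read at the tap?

V_out ≈ 22.6 V

The load sits in parallel with R2: R2‖R_L = (680 × 14300) / (680 + 14300) = 649.1 kΩ.
V_out = 47.9 × 649.1 / (726 + 649.1) = 47.9 × 649.1/1375 = 22.6 V.
(Unloaded it would have been 23.2 V.)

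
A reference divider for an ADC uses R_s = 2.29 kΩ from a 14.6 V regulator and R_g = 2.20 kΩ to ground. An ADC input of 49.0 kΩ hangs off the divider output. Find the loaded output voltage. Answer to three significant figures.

The load sits in parallel with R_g: R_g‖R_L = (2.20 × 49.0) / (2.20 + 49.0) = 2.105 kΩ.
V_out = 14.6 × 2.105 / (2.29 + 2.105) = 14.6 × 2.105/4.395 = 6.99 V.

V_out ≈ 6.99 V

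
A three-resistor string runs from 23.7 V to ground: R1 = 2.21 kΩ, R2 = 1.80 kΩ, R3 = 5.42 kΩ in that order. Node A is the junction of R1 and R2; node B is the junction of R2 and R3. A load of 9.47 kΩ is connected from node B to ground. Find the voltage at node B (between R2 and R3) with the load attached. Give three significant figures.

V ≈ 11.0 V

At node B, R3 is in parallel with the load: R3‖R_L = 3.447 kΩ.
Below node A the resistance is R2 + (R3‖R_L) = 5.247 kΩ, so V_A = 23.7 × 5.247/7.457 = 16.68 V.
Then V_B = V_A × (R3‖R_L)/(R2 + R3‖R_L) = 16.68 × 3.447/5.247 = 11.0 V.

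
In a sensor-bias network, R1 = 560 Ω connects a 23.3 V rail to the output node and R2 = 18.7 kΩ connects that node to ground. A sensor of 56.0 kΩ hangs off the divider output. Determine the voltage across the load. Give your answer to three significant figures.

The load sits in parallel with R2: R2‖R_L = (18700 × 56000) / (18700 + 56000) = 14020 Ω.
V_out = 23.3 × 14020 / (560 + 14020) = 23.3 × 14020/14580 = 22.4 V.

V_out ≈ 22.4 V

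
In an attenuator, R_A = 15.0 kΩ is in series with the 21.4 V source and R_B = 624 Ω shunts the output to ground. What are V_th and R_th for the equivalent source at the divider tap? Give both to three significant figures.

V_th is the open-circuit tap voltage: 21.4 × 624/(15000 + 624) = 0.855 V.
With the supply zeroed, R_A and R_B appear in parallel from the tap: R_th = R_A‖R_B = (15000 × 624)/15620 = 599 Ω.

V_th = 0.855 V, R_th = 599 Ω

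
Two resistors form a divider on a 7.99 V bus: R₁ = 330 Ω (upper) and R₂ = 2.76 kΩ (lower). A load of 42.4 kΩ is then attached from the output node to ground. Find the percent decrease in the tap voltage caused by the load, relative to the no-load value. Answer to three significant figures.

The divider's output (Thévenin) resistance is R₁‖R₂ = 294.8 Ω.
Fractional drop under load = R_th/(R_th + R_L) = 294.8 / (294.8 + 42400) = 0.006904.
So the output falls by 0.690 %.

0.690 %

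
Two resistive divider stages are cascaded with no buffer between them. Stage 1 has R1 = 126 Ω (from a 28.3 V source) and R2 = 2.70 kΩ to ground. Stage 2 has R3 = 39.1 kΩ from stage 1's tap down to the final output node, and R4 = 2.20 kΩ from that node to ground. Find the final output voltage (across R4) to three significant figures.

V_out ≈ 1.44 V

Stage 2 presents R3+R4 = 41300 Ω as a load on stage 1's tap.
Stage 1's lower leg becomes R2‖(R3+R4) = 2534 Ω, so V_mid = 28.3 × 2534/2660 = 26.96 V.
Stage 2 is itself unloaded: V_out = V_mid × R4/(R3+R4) = 26.96 × 2200/41300 = 1.44 V.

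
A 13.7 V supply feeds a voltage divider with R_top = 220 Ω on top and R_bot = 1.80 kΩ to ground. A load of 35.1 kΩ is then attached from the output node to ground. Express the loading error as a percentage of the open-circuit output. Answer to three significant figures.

The divider's output (Thévenin) resistance is R_top‖R_bot = 196.0 Ω.
Fractional drop under load = R_th/(R_th + R_L) = 196.0 / (196.0 + 35100) = 0.005554.
So the output falls by 0.555 %.

0.555 %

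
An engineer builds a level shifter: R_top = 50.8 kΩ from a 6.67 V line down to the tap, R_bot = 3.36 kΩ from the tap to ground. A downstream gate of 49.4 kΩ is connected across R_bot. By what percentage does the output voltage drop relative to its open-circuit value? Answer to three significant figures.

The divider's output (Thévenin) resistance is R_top‖R_bot = 3.152 kΩ.
Fractional drop under load = R_th/(R_th + R_L) = 3.152 / (3.152 + 49.4) = 0.05997.
So the output falls by 6.00 %.

6.00 %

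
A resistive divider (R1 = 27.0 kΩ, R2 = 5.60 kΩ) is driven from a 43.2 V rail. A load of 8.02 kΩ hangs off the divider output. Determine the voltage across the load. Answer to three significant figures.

The load sits in parallel with R2: R2‖R_L = (5.60 × 8.02) / (5.60 + 8.02) = 3.298 kΩ.
V_out = 43.2 × 3.298 / (27.0 + 3.298) = 43.2 × 3.298/30.30 = 4.70 V.

V_out ≈ 4.70 V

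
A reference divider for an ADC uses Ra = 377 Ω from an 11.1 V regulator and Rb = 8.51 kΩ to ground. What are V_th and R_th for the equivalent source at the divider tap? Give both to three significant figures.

V_th = 10.6 V, R_th = 361 Ω

V_th is the open-circuit tap voltage: 11.1 × 8510/(377 + 8510) = 10.6 V.
With the supply zeroed, Ra and Rb appear in parallel from the tap: R_th = Ra‖Rb = (377 × 8510)/8887 = 361 Ω.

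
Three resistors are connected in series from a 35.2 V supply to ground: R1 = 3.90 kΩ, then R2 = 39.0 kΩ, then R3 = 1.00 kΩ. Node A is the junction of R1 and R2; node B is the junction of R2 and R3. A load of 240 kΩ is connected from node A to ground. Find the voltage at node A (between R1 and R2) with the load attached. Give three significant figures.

Below node A the series string R2+R3 = 40.00 kΩ sits in parallel with the 240 kΩ load: 34.29 kΩ.
V_A = 35.2 × 34.29/(3.90 + 34.29) = 31.6 V.

V ≈ 31.6 V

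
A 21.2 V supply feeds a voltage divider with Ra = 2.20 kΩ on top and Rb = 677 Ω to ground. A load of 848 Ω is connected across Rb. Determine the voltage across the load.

V_out ≈ 3.10 V

The load sits in parallel with Rb: Rb‖R_L = (677 × 848) / (677 + 848) = 376.5 Ω.
V_out = 21.2 × 376.5 / (2200 + 376.5) = 21.2 × 376.5/2576 = 3.10 V.
(Unloaded it would have been 4.99 V.)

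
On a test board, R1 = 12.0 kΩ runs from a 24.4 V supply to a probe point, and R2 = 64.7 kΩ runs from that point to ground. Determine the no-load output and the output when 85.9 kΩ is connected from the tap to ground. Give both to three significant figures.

Open-circuit: V = 24.4 × 64.7/(12.0 + 64.7) = 20.6 V.
With the load, R2 becomes R2‖R_L = 36.90 kΩ, so V = 24.4 × 36.90/48.90 = 18.4 V.

Unloaded: 20.6 V; loaded: 18.4 V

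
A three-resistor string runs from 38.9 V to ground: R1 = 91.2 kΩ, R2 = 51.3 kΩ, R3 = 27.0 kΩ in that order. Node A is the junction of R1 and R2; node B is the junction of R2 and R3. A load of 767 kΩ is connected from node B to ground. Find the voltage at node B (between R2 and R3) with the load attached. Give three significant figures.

V ≈ 6.02 V

At node B, R3 is in parallel with the load: R3‖R_L = 26.08 kΩ.
Below node A the resistance is R2 + (R3‖R_L) = 77.38 kΩ, so V_A = 38.9 × 77.38/168.6 = 17.86 V.
Then V_B = V_A × (R3‖R_L)/(R2 + R3‖R_L) = 17.86 × 26.08/77.38 = 6.02 V.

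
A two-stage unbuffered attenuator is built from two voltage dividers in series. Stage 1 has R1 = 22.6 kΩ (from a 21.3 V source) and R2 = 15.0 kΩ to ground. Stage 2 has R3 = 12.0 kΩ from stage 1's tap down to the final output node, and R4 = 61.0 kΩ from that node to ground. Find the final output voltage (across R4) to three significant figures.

Stage 2 presents R3+R4 = 73.00 kΩ as a load on stage 1's tap.
Stage 1's lower leg becomes R2‖(R3+R4) = 12.44 kΩ, so V_mid = 21.3 × 12.44/35.04 = 7.563 V.
Stage 2 is itself unloaded: V_out = V_mid × R4/(R3+R4) = 7.563 × 61.0/73.00 = 6.32 V.

V_out ≈ 6.32 V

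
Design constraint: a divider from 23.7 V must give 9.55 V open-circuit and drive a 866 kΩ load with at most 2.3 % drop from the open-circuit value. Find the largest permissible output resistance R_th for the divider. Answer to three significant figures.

Loading drop = R_th/(R_th + R_L) ≤ 0.0230, so R_th ≤ R_L · ε/(1−ε) = 866 kΩ × 0.0230/0.9770 = 20.4 kΩ.
(Any R1, R2 with R2/(R1+R2) = 0.403 and R1‖R2 ≤ 20.4 kΩ will meet the spec.)

R_th ≤ 20.4 kΩ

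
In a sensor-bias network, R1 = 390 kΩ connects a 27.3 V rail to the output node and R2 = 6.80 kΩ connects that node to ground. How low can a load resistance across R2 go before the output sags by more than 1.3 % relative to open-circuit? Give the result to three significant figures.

R_L(min) ≈ 507 kΩ

Output resistance R_th = R1‖R2 = (390 × 6.80)/396.8 = 6.683 kΩ.
The fractional drop is R_th/(R_th + R_L); requiring this ≤ 0.0130 gives R_L ≥ R_th(1/0.0130 − 1) = 6.683 × 75.92 = 507 kΩ.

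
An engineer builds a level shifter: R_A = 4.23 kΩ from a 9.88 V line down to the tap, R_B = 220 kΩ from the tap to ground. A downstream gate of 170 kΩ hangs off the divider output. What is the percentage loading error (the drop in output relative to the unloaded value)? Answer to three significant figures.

The divider's output (Thévenin) resistance is R_A‖R_B = 4.150 kΩ.
Fractional drop under load = R_th/(R_th + R_L) = 4.150 / (4.150 + 170) = 0.02383.
So the output falls by 2.38 %.

2.38 %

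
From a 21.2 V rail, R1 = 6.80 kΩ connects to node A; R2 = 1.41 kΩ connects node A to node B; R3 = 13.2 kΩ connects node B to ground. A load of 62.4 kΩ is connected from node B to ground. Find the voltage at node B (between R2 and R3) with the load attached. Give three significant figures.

At node B, R3 is in parallel with the load: R3‖R_L = 10.90 kΩ.
Below node A the resistance is R2 + (R3‖R_L) = 12.31 kΩ, so V_A = 21.2 × 12.31/19.11 = 13.65 V.
Then V_B = V_A × (R3‖R_L)/(R2 + R3‖R_L) = 13.65 × 10.90/12.31 = 12.1 V.

V ≈ 12.1 V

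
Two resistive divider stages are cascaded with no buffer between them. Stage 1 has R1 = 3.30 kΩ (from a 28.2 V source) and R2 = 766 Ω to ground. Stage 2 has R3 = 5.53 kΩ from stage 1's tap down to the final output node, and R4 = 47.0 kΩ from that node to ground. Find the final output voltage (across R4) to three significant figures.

Stage 2 presents R3+R4 = 52530 Ω as a load on stage 1's tap.
Stage 1's lower leg becomes R2‖(R3+R4) = 755.0 Ω, so V_mid = 28.2 × 755.0/4055 = 5.251 V.
Stage 2 is itself unloaded: V_out = V_mid × R4/(R3+R4) = 5.251 × 47000/52530 = 4.70 V.

V_out ≈ 4.70 V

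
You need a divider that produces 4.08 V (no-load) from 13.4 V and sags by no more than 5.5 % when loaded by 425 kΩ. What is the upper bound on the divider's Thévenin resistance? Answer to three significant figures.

Loading drop = R_th/(R_th + R_L) ≤ 0.0550, so R_th ≤ R_L · ε/(1−ε) = 425 kΩ × 0.0550/0.9450 = 24.7 kΩ.

R_th ≤ 24.7 kΩ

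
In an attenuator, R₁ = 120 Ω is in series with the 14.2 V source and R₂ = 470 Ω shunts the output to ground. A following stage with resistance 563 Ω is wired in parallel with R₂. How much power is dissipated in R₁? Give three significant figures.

P ≈ 171 mW

Total resistance from the source is R₁ + (R₂‖R_L) = 376.2 Ω, so I = 14.2/376.2 Ω = 37.75 mA.
P = I²·R₁ = (37.75 mA)² × 120 Ω = 171 mW.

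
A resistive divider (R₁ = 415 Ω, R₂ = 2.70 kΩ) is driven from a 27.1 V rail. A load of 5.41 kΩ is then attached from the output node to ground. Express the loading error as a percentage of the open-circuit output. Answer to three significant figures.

6.23 %

The divider's output (Thévenin) resistance is R₁‖R₂ = 359.7 Ω.
Fractional drop under load = R_th/(R_th + R_L) = 359.7 / (359.7 + 5410) = 0.06234.
So the output falls by 6.23 %.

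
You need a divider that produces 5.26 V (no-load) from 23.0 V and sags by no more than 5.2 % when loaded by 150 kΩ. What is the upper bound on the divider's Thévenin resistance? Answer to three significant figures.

R_th ≤ 8.23 kΩ

Loading drop = R_th/(R_th + R_L) ≤ 0.0520, so R_th ≤ R_L · ε/(1−ε) = 150 kΩ × 0.0520/0.9480 = 8.23 kΩ.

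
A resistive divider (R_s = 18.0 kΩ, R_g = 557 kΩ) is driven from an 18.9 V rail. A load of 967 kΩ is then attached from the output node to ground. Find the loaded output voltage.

V_out ≈ 18.0 V

The load sits in parallel with R_g: R_g‖R_L = (557 × 967) / (557 + 967) = 353.4 kΩ.
V_out = 18.9 × 353.4 / (18.0 + 353.4) = 18.9 × 353.4/371.4 = 18.0 V.
(Unloaded it would have been 18.3 V.)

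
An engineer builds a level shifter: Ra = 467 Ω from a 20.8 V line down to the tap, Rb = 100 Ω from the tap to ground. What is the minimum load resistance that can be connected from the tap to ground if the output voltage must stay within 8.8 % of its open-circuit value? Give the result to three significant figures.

Output resistance R_th = Ra‖Rb = (467 × 100)/567.0 = 82.36 Ω.
The fractional drop is R_th/(R_th + R_L); requiring this ≤ 0.0880 gives R_L ≥ R_th(1/0.0880 − 1) = 82.36 × 10.36 = 854 Ω.

R_L(min) ≈ 854 Ω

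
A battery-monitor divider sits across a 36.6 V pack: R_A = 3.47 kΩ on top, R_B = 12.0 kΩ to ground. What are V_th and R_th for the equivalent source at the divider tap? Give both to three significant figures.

V_th = 28.4 V, R_th = 2.69 kΩ

V_th is the open-circuit tap voltage: 36.6 × 12.0/(3.47 + 12.0) = 28.4 V.
With the supply zeroed, R_A and R_B appear in parallel from the tap: R_th = R_A‖R_B = (3.47 × 12.0)/15.47 = 2.69 kΩ.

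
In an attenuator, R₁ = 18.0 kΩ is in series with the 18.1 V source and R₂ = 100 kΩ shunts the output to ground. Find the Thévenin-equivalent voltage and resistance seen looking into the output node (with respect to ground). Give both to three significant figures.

V_th is the open-circuit tap voltage: 18.1 × 100/(18.0 + 100) = 15.3 V.
With the supply zeroed, R₁ and R₂ appear in parallel from the tap: R_th = R₁‖R₂ = (18.0 × 100)/118.0 = 15.3 kΩ.

V_th = 15.3 V, R_th = 15.3 kΩ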